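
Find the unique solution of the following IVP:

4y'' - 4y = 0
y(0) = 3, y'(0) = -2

General solution: y = C₁e^x + C₂e^(-x)
Applying ICs: C₁ = 1/2, C₂ = 5/2
Particular solution: y = (1/2)e^x + (5/2)e^(-x)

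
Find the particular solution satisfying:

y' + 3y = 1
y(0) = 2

General solution: y = 1/3 + Ce^(-3x)
Applying y(0) = 2: C = 2 - 1/3 = 5/3
Particular solution: y = 1/3 + (5/3)e^(-3x)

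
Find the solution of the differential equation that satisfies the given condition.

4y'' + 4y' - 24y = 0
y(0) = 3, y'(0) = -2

General solution: y = C₁e^(2x) + C₂e^(-3x)
Applying ICs: C₁ = 7/5, C₂ = 8/5
Particular solution: y = (7/5)e^(2x) + (8/5)e^(-3x)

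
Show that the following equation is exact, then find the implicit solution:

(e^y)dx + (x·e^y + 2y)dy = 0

Verify exactness: ∂M/∂y = ∂N/∂x ✓
Find F(x,y) such that ∂F/∂x = M, ∂F/∂y = N
Solution: x·e^y + y² = C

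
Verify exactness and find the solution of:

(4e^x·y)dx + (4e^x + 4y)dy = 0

Verify exactness: ∂M/∂y = ∂N/∂x ✓
Find F(x,y) such that ∂F/∂x = M, ∂F/∂y = N
Solution: 4e^x·y + 2y² = C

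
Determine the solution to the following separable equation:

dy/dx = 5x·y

Separating variables and integrating:
ln|y| = 5x^2/2 + C

General solution: y = Ce^(5x^2/2)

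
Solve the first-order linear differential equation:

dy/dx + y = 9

Using integrating factor method:

General solution: y = 9 + Ce^(-x)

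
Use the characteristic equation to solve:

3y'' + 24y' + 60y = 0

Characteristic equation: 3r² + 24r + 60 = 0
Divide by 3: r² + 8r + 20 = 0
Roots: r = -4 ± 2i (complex conjugates)
General solution: y = e^(-4x)(C₁cos(2x) + C₂sin(2x))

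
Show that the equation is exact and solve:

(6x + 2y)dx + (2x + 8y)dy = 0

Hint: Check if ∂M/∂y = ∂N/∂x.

Verify exactness: ∂M/∂y = ∂N/∂x ✓
Find F(x,y) such that ∂F/∂x = M, ∂F/∂y = N
Solution: 3x² + 2xy + 4y² = C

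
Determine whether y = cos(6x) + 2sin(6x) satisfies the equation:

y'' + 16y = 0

Verification:
y'' = -36cos(6x) - 72sin(6x)
y'' + 16y ≠ 0 (frequency mismatch: got 36 instead of 16)

No, it is not a solution.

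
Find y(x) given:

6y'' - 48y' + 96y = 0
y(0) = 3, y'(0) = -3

General solution: y = (C₁ + C₂x)e^(4x)
Repeated root r = 4
Applying ICs: C₁ = 3, C₂ = -15
Particular solution: y = (3 - 15x)e^(4x)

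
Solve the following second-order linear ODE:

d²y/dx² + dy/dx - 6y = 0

Characteristic equation: r² + r - 6 = 0
Roots: r = 2, -3 (distinct real)
General solution: y = C₁e^(2x) + C₂e^(-3x)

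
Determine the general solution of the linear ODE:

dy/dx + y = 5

Using integrating factor method:

General solution: y = 5 + Ce^(-x)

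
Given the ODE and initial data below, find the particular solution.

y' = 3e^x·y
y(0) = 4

General solution: y = Ce^(3e^x)
Applying IC y(0) = 4:
Particular solution: y = 4e^(3(e^x - 1))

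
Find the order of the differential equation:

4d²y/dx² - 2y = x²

The order is 2 (highest derivative is of order 2).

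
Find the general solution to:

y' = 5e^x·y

Separating variables and integrating:
ln|y| = 5e^x + C

General solution: y = Ce^(5e^x)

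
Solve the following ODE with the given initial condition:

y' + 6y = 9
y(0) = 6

General solution: y = 3/2 + Ce^(-6x)
Applying y(0) = 6: C = 6 - 3/2 = 9/2
Particular solution: y = 3/2 + (9/2)e^(-6x)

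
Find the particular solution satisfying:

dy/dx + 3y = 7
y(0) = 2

General solution: y = 7/3 + Ce^(-3x)
Applying y(0) = 2: C = 2 - 7/3 = -1/3
Particular solution: y = 7/3 - (1/3)e^(-3x)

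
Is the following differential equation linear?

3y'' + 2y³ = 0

No. Nonlinear (y³ term)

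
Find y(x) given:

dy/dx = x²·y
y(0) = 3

General solution: y = Ce^(x³/3)
Applying IC y(0) = 3:
Particular solution: y = 3e^(x³/3)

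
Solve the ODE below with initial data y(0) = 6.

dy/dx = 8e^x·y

General solution: y = Ce^(8e^x)
Applying IC y(0) = 6:
Particular solution: y = 6e^(8(e^x - 1))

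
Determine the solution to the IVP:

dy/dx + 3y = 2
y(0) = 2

General solution: y = 2/3 + Ce^(-3x)
Applying y(0) = 2: C = 2 - 2/3 = 4/3
Particular solution: y = 2/3 + (4/3)e^(-3x)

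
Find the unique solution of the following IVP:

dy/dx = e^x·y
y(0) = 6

General solution: y = Ce^(e^x)
Applying IC y(0) = 6:
Particular solution: y = 6e^(e^x - 1)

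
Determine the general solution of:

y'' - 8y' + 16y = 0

Characteristic equation: r² - 8r + 16 = 0
Factored: (r - 4)² = 0
Repeated root: r = 4
General solution: y = (C₁ + C₂x)e^(4x)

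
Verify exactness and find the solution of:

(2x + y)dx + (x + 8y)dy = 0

Verify exactness: ∂M/∂y = ∂N/∂x ✓
Find F(x,y) such that ∂F/∂x = M, ∂F/∂y = N
Solution: x² + xy + 4y² = C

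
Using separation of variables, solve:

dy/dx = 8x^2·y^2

Separating variables and integrating:
-1/y = 8x^3/3 + C

General solution: y^-1 = (-8/3)x^3 + C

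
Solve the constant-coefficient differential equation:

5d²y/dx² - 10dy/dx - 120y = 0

Characteristic equation: 5r² - 10r - 120 = 0
Divide by 5: r² - 2r - 24 = 0
Roots: r = 6, -4 (distinct real)
General solution: y = C₁e^(6x) + C₂e^(-4x)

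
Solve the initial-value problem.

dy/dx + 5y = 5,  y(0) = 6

General solution: y = 1 + Ce^(-5x)
Applying y(0) = 6: C = 6 - 1 = 5
Particular solution: y = 1 + 5e^(-5x)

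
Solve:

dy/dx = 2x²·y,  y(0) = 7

General solution: y = Ce^(2x³/3)
Applying IC y(0) = 7:
Particular solution: y = 7e^(2x³/3)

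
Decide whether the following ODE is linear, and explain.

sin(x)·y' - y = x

Linear (y and its derivatives appear to the first power only, no products of y terms)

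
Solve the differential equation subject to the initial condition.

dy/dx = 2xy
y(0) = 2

General solution: y = Ce^(x²)
Applying IC y(0) = 2:
Particular solution: y = 2e^(x²)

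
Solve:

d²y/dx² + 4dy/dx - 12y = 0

Characteristic equation: r² + 4r - 12 = 0
Roots: r = 2, -6 (distinct real)
General solution: y = C₁e^(2x) + C₂e^(-6x)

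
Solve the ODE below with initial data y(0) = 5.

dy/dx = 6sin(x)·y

General solution: y = Ce^(-6cos(x))
Applying IC y(0) = 5:
Particular solution: y = 5e^(6(1-cos(x)))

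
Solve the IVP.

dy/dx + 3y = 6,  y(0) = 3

General solution: y = 2 + Ce^(-3x)
Applying y(0) = 3: C = 3 - 2 = 1
Particular solution: y = 2 + e^(-3x)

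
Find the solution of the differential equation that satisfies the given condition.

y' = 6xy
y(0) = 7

General solution: y = Ce^(3x²)
Applying IC y(0) = 7:
Particular solution: y = 7e^(3x²)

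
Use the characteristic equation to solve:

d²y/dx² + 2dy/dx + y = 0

Characteristic equation: r² + 2r + 1 = 0
Factored: (r + 1)² = 0
Repeated root: r = -1
General solution: y = (C₁ + C₂x)e^(-x)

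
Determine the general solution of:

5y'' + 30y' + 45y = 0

Characteristic equation: 5r² + 30r + 45 = 0
Divide by 5: r² + 6r + 9 = 0
Factored: (r + 3)² = 0
Repeated root: r = -3
General solution: y = (C₁ + C₂x)e^(-3x)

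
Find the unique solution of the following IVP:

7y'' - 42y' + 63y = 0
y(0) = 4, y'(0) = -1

General solution: y = (C₁ + C₂x)e^(3x)
Repeated root r = 3
Applying ICs: C₁ = 4, C₂ = -13
Particular solution: y = (4 - 13x)e^(3x)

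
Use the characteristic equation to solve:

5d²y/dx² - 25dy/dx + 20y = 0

Characteristic equation: 5r² - 25r + 20 = 0
Divide by 5: r² - 5r + 4 = 0
Roots: r = 4, 1 (distinct real)
General solution: y = C₁e^(4x) + C₂e^x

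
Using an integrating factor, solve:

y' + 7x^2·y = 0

Using integrating factor method:

General solution: y = Ce^(-7x^3/3)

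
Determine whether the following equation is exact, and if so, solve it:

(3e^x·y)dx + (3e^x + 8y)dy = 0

Verify exactness: ∂M/∂y = ∂N/∂x ✓
Find F(x,y) such that ∂F/∂x = M, ∂F/∂y = N
Solution: 3e^x·y + 4y² = C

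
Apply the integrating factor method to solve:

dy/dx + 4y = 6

Using integrating factor method:

General solution: y = 3/2 + Ce^(-4x)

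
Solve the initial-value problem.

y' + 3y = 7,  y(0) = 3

General solution: y = 7/3 + Ce^(-3x)
Applying y(0) = 3: C = 3 - 7/3 = 2/3
Particular solution: y = 7/3 + (2/3)e^(-3x)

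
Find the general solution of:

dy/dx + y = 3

Using integrating factor method:

General solution: y = 3 + Ce^(-x)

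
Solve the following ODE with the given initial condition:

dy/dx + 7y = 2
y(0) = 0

General solution: y = 2/7 + Ce^(-7x)
Applying y(0) = 0: C = 0 - 2/7 = -2/7
Particular solution: y = 2/7 - (2/7)e^(-7x)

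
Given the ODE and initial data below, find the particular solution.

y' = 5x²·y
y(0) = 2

General solution: y = Ce^(5x³/3)
Applying IC y(0) = 2:
Particular solution: y = 2e^(5x³/3)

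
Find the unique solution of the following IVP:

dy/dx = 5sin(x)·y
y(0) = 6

General solution: y = Ce^(-5cos(x))
Applying IC y(0) = 6:
Particular solution: y = 6e^(5(1-cos(x)))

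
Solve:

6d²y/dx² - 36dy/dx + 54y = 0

Characteristic equation: 6r² - 36r + 54 = 0
Divide by 6: r² - 6r + 9 = 0
Factored: (r - 3)² = 0
Repeated root: r = 3
General solution: y = (C₁ + C₂x)e^(3x)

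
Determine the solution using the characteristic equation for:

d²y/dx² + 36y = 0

Characteristic equation: r² + 36 = 0
Roots: r = ±6i (complex conjugates)
General solution: y = C₁cos(6x) + C₂sin(6x)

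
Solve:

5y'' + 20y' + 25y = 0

Characteristic equation: 5r² + 20r + 25 = 0
Divide by 5: r² + 4r + 5 = 0
Roots: r = -2 ± i (complex conjugates)
General solution: y = e^(-2x)(C₁cos(x) + C₂sin(x))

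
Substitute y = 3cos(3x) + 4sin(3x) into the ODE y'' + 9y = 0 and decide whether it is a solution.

Verification:
y'' = -27cos(3x) - 36sin(3x)
y'' + 9y = 0 ✓

Yes, it is a solution.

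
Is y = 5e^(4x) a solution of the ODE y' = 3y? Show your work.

Verification:
y = 5e^(4x)
y' = 20e^(4x)
But 3y = 15e^(4x)
y' ≠ 3y — the derivative does not match

No, it is not a solution.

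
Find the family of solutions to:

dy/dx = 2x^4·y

Separating variables and integrating:
ln|y| = 2x^5/5 + C

General solution: y = Ce^(2x^5/5)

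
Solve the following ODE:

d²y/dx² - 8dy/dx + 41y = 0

Characteristic equation: r² - 8r + 41 = 0
Roots: r = 4 ± 5i (complex conjugates)
General solution: y = e^(4x)(C₁cos(5x) + C₂sin(5x))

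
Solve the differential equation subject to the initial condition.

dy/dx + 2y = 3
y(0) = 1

General solution: y = 3/2 + Ce^(-2x)
Applying y(0) = 1: C = 1 - 3/2 = -1/2
Particular solution: y = 3/2 - (1/2)e^(-2x)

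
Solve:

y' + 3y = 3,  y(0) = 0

General solution: y = 1 + Ce^(-3x)
Applying y(0) = 0: C = 0 - 1 = -1
Particular solution: y = 1 - e^(-3x)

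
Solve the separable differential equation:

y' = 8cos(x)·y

Separating variables and integrating:
ln|y| = 8sin(x) + C

General solution: y = Ce^(8sin(x))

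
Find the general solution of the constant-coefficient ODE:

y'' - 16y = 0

Characteristic equation: r² - 16 = 0
Roots: r = 4, -4 (distinct real)
General solution: y = C₁e^(4x) + C₂e^(-4x)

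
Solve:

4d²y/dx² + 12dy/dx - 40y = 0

Characteristic equation: 4r² + 12r - 40 = 0
Divide by 4: r² + 3r - 10 = 0
Roots: r = 2, -5 (distinct real)
General solution: y = C₁e^(2x) + C₂e^(-5x)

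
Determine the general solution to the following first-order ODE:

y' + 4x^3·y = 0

Using integrating factor method:

General solution: y = Ce^(-x^4)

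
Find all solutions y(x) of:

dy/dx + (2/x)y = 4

Using integrating factor method:

General solution: y = (4/3)x + Cx^(-2)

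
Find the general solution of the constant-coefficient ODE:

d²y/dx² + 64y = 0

Characteristic equation: r² + 64 = 0
Roots: r = ±8i (complex conjugates)
General solution: y = C₁cos(8x) + C₂sin(8x)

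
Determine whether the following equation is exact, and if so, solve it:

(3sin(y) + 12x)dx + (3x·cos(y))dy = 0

Verify exactness: ∂M/∂y = ∂N/∂x ✓
Find F(x,y) such that ∂F/∂x = M, ∂F/∂y = N
Solution: 3x·sin(y) + 6x² = C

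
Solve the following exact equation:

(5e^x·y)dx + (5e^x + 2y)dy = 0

Verify exactness: ∂M/∂y = ∂N/∂x ✓
Find F(x,y) such that ∂F/∂x = M, ∂F/∂y = N
Solution: 5e^x·y + y² = C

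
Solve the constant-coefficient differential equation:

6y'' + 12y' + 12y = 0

Characteristic equation: 6r² + 12r + 12 = 0
Divide by 6: r² + 2r + 2 = 0
Roots: r = -1 ± i (complex conjugates)
General solution: y = e^(-x)(C₁cos(x) + C₂sin(x))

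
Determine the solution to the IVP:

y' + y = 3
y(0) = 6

General solution: y = 3 + Ce^(-x)
Applying y(0) = 6: C = 6 - 3 = 3
Particular solution: y = 3 + 3e^(-x)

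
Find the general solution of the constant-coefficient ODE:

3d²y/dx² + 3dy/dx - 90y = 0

Characteristic equation: 3r² + 3r - 90 = 0
Divide by 3: r² + r - 30 = 0
Roots: r = 5, -6 (distinct real)
General solution: y = C₁e^(5x) + C₂e^(-6x)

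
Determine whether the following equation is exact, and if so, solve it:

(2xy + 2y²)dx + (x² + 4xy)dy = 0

Verify exactness: ∂M/∂y = ∂N/∂x ✓
Find F(x,y) such that ∂F/∂x = M, ∂F/∂y = N
Solution: x²y + 2xy² = C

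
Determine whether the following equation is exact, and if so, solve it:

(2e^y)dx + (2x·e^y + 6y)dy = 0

Verify exactness: ∂M/∂y = ∂N/∂x ✓
Find F(x,y) such that ∂F/∂x = M, ∂F/∂y = N
Solution: 2x·e^y + 3y² = C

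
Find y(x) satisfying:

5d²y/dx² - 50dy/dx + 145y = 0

Characteristic equation: 5r² - 50r + 145 = 0
Divide by 5: r² - 10r + 29 = 0
Roots: r = 5 ± 2i (complex conjugates)
General solution: y = e^(5x)(C₁cos(2x) + C₂sin(2x))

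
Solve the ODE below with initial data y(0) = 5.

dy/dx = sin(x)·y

General solution: y = Ce^(-cos(x))
Applying IC y(0) = 5:
Particular solution: y = 5e^(1-cos(x))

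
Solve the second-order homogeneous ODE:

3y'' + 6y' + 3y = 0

Characteristic equation: 3r² + 6r + 3 = 0
Divide by 3: r² + 2r + 1 = 0
Factored: (r + 1)² = 0
Repeated root: r = -1
General solution: y = (C₁ + C₂x)e^(-x)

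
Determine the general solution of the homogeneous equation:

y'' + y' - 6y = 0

Characteristic equation: r² + r - 6 = 0
Roots: r = 2, -3 (distinct real)
General solution: y = C₁e^(2x) + C₂e^(-3x)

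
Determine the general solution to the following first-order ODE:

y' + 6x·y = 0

Using integrating factor method:

General solution: y = Ce^(-3x^2)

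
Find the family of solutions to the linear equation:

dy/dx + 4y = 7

Using integrating factor method:

General solution: y = 7/4 + Ce^(-4x)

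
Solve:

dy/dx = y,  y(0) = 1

General solution: y = Ce^x
Applying IC y(0) = 1:
Particular solution: y = e^x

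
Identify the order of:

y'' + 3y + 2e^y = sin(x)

The order is 2 (highest derivative is of order 2).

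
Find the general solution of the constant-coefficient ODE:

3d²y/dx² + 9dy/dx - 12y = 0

Characteristic equation: 3r² + 9r - 12 = 0
Divide by 3: r² + 3r - 4 = 0
Roots: r = 1, -4 (distinct real)
General solution: y = C₁e^x + C₂e^(-4x)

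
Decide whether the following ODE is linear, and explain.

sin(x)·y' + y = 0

Linear (y and its derivatives appear to the first power only, no products of y terms)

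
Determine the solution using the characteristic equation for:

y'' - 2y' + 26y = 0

Characteristic equation: r² - 2r + 26 = 0
Roots: r = 1 ± 5i (complex conjugates)
General solution: y = e^x(C₁cos(5x) + C₂sin(5x))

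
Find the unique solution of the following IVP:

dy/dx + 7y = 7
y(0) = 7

General solution: y = 1 + Ce^(-7x)
Applying y(0) = 7: C = 7 - 1 = 6
Particular solution: y = 1 + 6e^(-7x)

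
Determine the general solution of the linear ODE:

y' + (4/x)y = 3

Using integrating factor method:

General solution: y = (3/5)x + Cx^(-4)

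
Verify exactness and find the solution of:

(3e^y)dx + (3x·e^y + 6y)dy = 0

Verify exactness: ∂M/∂y = ∂N/∂x ✓
Find F(x,y) such that ∂F/∂x = M, ∂F/∂y = N
Solution: 3x·e^y + 3y² = C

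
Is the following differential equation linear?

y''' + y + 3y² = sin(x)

No. Nonlinear (y² term)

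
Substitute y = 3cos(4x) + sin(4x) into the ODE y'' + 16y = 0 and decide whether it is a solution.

Verification:
y'' = -48cos(4x) - 16sin(4x)
y'' + 16y = 0 ✓

Yes, it is a solution.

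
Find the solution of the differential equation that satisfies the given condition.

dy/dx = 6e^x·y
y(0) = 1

General solution: y = Ce^(6e^x)
Applying IC y(0) = 1:
Particular solution: y = e^(6(e^x - 1))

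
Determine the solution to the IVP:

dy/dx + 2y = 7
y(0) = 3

General solution: y = 7/2 + Ce^(-2x)
Applying y(0) = 3: C = 3 - 7/2 = -1/2
Particular solution: y = 7/2 - (1/2)e^(-2x)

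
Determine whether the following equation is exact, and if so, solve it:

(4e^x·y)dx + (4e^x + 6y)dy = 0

Verify exactness: ∂M/∂y = ∂N/∂x ✓
Find F(x,y) such that ∂F/∂x = M, ∂F/∂y = N
Solution: 4e^x·y + 3y² = C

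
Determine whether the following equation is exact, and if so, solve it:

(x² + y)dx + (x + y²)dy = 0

Verify exactness: ∂M/∂y = ∂N/∂x ✓
Find F(x,y) such that ∂F/∂x = M, ∂F/∂y = N
Solution: x³/3 + xy + y³/3 = C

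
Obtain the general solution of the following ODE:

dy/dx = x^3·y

Separating variables and integrating:
ln|y| = x^4/4 + C

General solution: y = Ce^(x^4/4)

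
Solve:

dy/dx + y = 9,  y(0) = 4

General solution: y = 9 + Ce^(-x)
Applying y(0) = 4: C = 4 - 9 = -5
Particular solution: y = 9 - 5e^(-x)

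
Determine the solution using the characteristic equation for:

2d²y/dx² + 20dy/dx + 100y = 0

Characteristic equation: 2r² + 20r + 100 = 0
Divide by 2: r² + 10r + 50 = 0
Roots: r = -5 ± 5i (complex conjugates)
General solution: y = e^(-5x)(C₁cos(5x) + C₂sin(5x))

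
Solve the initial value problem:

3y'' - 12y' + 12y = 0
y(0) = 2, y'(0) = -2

General solution: y = (C₁ + C₂x)e^(2x)
Repeated root r = 2
Applying ICs: C₁ = 2, C₂ = -6
Particular solution: y = (2 - 6x)e^(2x)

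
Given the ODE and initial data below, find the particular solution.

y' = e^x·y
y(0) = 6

General solution: y = Ce^(e^x)
Applying IC y(0) = 6:
Particular solution: y = 6e^(e^x - 1)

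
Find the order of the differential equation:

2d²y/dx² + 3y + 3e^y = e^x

The order is 2 (highest derivative is of order 2).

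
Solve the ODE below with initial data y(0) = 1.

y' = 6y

General solution: y = Ce^(6x)
Applying IC y(0) = 1:
Particular solution: y = e^(6x)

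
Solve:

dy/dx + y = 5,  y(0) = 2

General solution: y = 5 + Ce^(-x)
Applying y(0) = 2: C = 2 - 5 = -3
Particular solution: y = 5 - 3e^(-x)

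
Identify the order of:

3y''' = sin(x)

The order is 3 (highest derivative is of order 3).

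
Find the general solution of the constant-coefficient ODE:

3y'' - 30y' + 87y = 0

Characteristic equation: 3r² - 30r + 87 = 0
Divide by 3: r² - 10r + 29 = 0
Roots: r = 5 ± 2i (complex conjugates)
General solution: y = e^(5x)(C₁cos(2x) + C₂sin(2x))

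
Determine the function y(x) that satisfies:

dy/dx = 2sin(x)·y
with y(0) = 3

General solution: y = Ce^(-2cos(x))
Applying IC y(0) = 3:
Particular solution: y = 3e^(2(1-cos(x)))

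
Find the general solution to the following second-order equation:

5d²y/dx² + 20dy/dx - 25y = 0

Characteristic equation: 5r² + 20r - 25 = 0
Divide by 5: r² + 4r - 5 = 0
Roots: r = 1, -5 (distinct real)
General solution: y = C₁e^x + C₂e^(-5x)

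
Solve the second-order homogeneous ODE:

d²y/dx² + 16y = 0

Characteristic equation: r² + 16 = 0
Roots: r = ±4i (complex conjugates)
General solution: y = C₁cos(4x) + C₂sin(4x)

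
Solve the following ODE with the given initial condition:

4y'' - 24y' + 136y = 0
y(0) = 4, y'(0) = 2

General solution: y = e^(3x)(C₁cos(5x) + C₂sin(5x))
Complex roots r = 3 ± 5i
Applying ICs: C₁ = 4, C₂ = -2
Particular solution: y = e^(3x)(4cos(5x) - 2sin(5x))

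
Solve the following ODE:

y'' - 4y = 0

Characteristic equation: r² - 4 = 0
Roots: r = 2, -2 (distinct real)
General solution: y = C₁e^(2x) + C₂e^(-2x)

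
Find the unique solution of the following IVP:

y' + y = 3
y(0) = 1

General solution: y = 3 + Ce^(-x)
Applying y(0) = 1: C = 1 - 3 = -2
Particular solution: y = 3 - 2e^(-x)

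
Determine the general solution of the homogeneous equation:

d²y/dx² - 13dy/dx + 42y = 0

Characteristic equation: r² - 13r + 42 = 0
Roots: r = 6, 7 (distinct real)
General solution: y = C₁e^(6x) + C₂e^(7x)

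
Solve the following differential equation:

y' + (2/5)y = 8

Using integrating factor method:

General solution: y = 20 + Ce^(-2x/5)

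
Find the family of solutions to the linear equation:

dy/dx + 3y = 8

Using integrating factor method:

General solution: y = 8/3 + Ce^(-3x)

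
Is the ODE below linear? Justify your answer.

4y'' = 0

Yes. Linear (y and its derivatives appear to the first power only, no products of y terms)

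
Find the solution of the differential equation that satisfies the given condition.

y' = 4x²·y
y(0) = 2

General solution: y = Ce^(4x³/3)
Applying IC y(0) = 2:
Particular solution: y = 2e^(4x³/3)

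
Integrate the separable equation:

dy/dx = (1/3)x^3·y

Separating variables and integrating:
ln|y| = x^4/12 + C

General solution: y = Ce^(x^4/12)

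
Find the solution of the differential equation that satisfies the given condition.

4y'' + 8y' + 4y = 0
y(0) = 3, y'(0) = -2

General solution: y = (C₁ + C₂x)e^(-x)
Repeated root r = -1
Applying ICs: C₁ = 3, C₂ = 1
Particular solution: y = (3 + x)e^(-x)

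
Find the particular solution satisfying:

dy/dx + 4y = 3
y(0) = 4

General solution: y = 3/4 + Ce^(-4x)
Applying y(0) = 4: C = 4 - 3/4 = 13/4
Particular solution: y = 3/4 + (13/4)e^(-4x)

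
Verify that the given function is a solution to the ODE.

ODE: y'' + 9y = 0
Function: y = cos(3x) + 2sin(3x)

Verification:
y'' = -9cos(3x) - 18sin(3x)
y'' + 9y = 0 ✓

Yes, it is a solution.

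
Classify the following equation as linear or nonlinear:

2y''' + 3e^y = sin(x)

Nonlinear (e^y is nonlinear in y)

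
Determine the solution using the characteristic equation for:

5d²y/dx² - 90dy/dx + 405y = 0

Characteristic equation: 5r² - 90r + 405 = 0
Divide by 5: r² - 18r + 81 = 0
Factored: (r - 9)² = 0
Repeated root: r = 9
General solution: y = (C₁ + C₂x)e^(9x)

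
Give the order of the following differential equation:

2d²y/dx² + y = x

The order is 2 (highest derivative is of order 2).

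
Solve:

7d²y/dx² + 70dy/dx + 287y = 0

Characteristic equation: 7r² + 70r + 287 = 0
Divide by 7: r² + 10r + 41 = 0
Roots: r = -5 ± 4i (complex conjugates)
General solution: y = e^(-5x)(C₁cos(4x) + C₂sin(4x))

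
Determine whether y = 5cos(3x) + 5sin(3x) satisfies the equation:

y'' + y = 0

Verification:
y'' = -45cos(3x) - 45sin(3x)
y'' + y ≠ 0 (frequency mismatch: got 9 instead of 1)

No, it is not a solution.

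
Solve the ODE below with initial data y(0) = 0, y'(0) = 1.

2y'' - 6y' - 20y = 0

General solution: y = C₁e^(5x) + C₂e^(-2x)
Applying ICs: C₁ = 1/7, C₂ = -1/7
Particular solution: y = (1/7)e^(5x) - (1/7)e^(-2x)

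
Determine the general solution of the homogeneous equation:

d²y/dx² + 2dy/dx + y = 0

Characteristic equation: r² + 2r + 1 = 0
Factored: (r + 1)² = 0
Repeated root: r = -1
General solution: y = (C₁ + C₂x)e^(-x)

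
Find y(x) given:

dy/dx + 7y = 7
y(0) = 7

General solution: y = 1 + Ce^(-7x)
Applying y(0) = 7: C = 7 - 1 = 6
Particular solution: y = 1 + 6e^(-7x)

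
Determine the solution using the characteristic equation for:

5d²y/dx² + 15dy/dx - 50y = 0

Characteristic equation: 5r² + 15r - 50 = 0
Divide by 5: r² + 3r - 10 = 0
Roots: r = 2, -5 (distinct real)
General solution: y = C₁e^(2x) + C₂e^(-5x)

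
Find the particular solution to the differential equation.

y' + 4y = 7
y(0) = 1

General solution: y = 7/4 + Ce^(-4x)
Applying y(0) = 1: C = 1 - 7/4 = -3/4
Particular solution: y = 7/4 - (3/4)e^(-4x)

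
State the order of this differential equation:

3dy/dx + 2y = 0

The order is 1 (highest derivative is of order 1).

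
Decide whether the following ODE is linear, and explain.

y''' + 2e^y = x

Nonlinear (e^y is nonlinear in y)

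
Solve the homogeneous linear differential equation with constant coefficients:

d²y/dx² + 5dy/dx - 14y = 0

Characteristic equation: r² + 5r - 14 = 0
Roots: r = 2, -7 (distinct real)
General solution: y = C₁e^(2x) + C₂e^(-7x)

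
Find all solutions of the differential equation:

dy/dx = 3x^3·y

Separating variables and integrating:
ln|y| = 3x^4/4 + C

General solution: y = Ce^(3x^4/4)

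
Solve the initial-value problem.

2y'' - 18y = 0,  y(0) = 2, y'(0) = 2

General solution: y = C₁e^(3x) + C₂e^(-3x)
Applying ICs: C₁ = 4/3, C₂ = 2/3
Particular solution: y = (4/3)e^(3x) + (2/3)e^(-3x)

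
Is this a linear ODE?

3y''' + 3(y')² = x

No. Nonlinear ((y')² term)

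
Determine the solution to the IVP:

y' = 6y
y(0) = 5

General solution: y = Ce^(6x)
Applying IC y(0) = 5:
Particular solution: y = 5e^(6x)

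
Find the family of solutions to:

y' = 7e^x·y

Separating variables and integrating:
ln|y| = 7e^x + C

General solution: y = Ce^(7e^x)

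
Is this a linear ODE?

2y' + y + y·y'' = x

No. Nonlinear (y·y'' term)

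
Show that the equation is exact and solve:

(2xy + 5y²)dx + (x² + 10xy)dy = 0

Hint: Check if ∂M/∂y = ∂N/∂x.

Verify exactness: ∂M/∂y = ∂N/∂x ✓
Find F(x,y) such that ∂F/∂x = M, ∂F/∂y = N
Solution: x²y + 5xy² = C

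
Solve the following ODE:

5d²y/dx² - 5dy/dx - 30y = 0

Characteristic equation: 5r² - 5r - 30 = 0
Divide by 5: r² - r - 6 = 0
Roots: r = 3, -2 (distinct real)
General solution: y = C₁e^(3x) + C₂e^(-2x)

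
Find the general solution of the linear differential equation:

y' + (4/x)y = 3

Using integrating factor method:

General solution: y = (3/5)x + Cx^(-4)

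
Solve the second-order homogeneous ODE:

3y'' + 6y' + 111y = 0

Characteristic equation: 3r² + 6r + 111 = 0
Divide by 3: r² + 2r + 37 = 0
Roots: r = -1 ± 6i (complex conjugates)
General solution: y = e^(-x)(C₁cos(6x) + C₂sin(6x))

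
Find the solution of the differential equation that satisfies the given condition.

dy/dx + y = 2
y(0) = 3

General solution: y = 2 + Ce^(-x)
Applying y(0) = 3: C = 3 - 2 = 1
Particular solution: y = 2 + e^(-x)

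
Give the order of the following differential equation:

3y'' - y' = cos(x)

The order is 2 (highest derivative is of order 2).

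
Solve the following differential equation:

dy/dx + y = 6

Using integrating factor method:

General solution: y = 6 + Ce^(-x)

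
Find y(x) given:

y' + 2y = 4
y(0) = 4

General solution: y = 2 + Ce^(-2x)
Applying y(0) = 4: C = 4 - 2 = 2
Particular solution: y = 2 + 2e^(-2x)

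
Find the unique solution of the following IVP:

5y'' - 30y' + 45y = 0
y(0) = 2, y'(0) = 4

General solution: y = (C₁ + C₂x)e^(3x)
Repeated root r = 3
Applying ICs: C₁ = 2, C₂ = -2
Particular solution: y = (2 - 2x)e^(3x)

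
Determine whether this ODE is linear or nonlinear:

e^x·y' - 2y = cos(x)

Linear (y and its derivatives appear to the first power only, no products of y terms)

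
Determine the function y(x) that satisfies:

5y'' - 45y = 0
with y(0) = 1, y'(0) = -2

General solution: y = C₁e^(3x) + C₂e^(-3x)
Applying ICs: C₁ = 1/6, C₂ = 5/6
Particular solution: y = (1/6)e^(3x) + (5/6)e^(-3x)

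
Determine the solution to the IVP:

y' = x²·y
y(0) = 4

General solution: y = Ce^(x³/3)
Applying IC y(0) = 4:
Particular solution: y = 4e^(x³/3)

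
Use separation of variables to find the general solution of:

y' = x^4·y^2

Separating variables and integrating:
-1/y = x^5/5 + C

General solution: y^-1 = (-1/5)x^5 + C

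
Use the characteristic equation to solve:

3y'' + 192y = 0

Characteristic equation: 3r² + 192 = 0
Divide by 3: r² + 64 = 0
Roots: r = ±8i (complex conjugates)
General solution: y = C₁cos(8x) + C₂sin(8x)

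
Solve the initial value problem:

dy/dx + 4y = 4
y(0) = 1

General solution: y = 1 + Ce^(-4x)
Applying y(0) = 1: C = 1 - 1 = 0
Particular solution: y = 1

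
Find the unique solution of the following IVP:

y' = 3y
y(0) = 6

General solution: y = Ce^(3x)
Applying IC y(0) = 6:
Particular solution: y = 6e^(3x)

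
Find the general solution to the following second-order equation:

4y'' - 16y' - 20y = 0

Characteristic equation: 4r² - 16r - 20 = 0
Divide by 4: r² - 4r - 5 = 0
Roots: r = 5, -1 (distinct real)
General solution: y = C₁e^(5x) + C₂e^(-x)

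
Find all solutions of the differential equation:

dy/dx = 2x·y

Separating variables and integrating:
ln|y| = x^2 + C

General solution: y = Ce^(x^2)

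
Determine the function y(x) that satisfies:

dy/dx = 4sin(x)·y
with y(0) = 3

General solution: y = Ce^(-4cos(x))
Applying IC y(0) = 3:
Particular solution: y = 3e^(4(1-cos(x)))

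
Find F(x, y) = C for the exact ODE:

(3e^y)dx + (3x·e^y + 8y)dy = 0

Verify exactness: ∂M/∂y = ∂N/∂x ✓
Find F(x,y) such that ∂F/∂x = M, ∂F/∂y = N
Solution: 3x·e^y + 4y² = C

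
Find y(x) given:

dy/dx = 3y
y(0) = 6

General solution: y = Ce^(3x)
Applying IC y(0) = 6:
Particular solution: y = 6e^(3x)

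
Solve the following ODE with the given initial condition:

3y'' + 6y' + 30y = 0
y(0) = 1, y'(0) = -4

General solution: y = e^(-x)(C₁cos(3x) + C₂sin(3x))
Complex roots r = -1 ± 3i
Applying ICs: C₁ = 1, C₂ = -1
Particular solution: y = e^(-x)(cos(3x) - sin(3x))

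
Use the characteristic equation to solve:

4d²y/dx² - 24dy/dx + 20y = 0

Characteristic equation: 4r² - 24r + 20 = 0
Divide by 4: r² - 6r + 5 = 0
Roots: r = 1, 5 (distinct real)
General solution: y = C₁e^x + C₂e^(5x)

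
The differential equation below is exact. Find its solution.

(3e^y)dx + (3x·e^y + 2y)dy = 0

Verify exactness: ∂M/∂y = ∂N/∂x ✓
Find F(x,y) such that ∂F/∂x = M, ∂F/∂y = N
Solution: 3x·e^y + y² = C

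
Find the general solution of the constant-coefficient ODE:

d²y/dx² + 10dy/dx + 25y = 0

Characteristic equation: r² + 10r + 25 = 0
Factored: (r + 5)² = 0
Repeated root: r = -5
General solution: y = (C₁ + C₂x)e^(-5x)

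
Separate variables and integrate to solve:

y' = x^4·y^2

Separating variables and integrating:
-1/y = x^5/5 + C

General solution: y^-1 = (-1/5)x^5 + C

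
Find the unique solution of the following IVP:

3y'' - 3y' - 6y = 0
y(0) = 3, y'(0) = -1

General solution: y = C₁e^(2x) + C₂e^(-x)
Applying ICs: C₁ = 2/3, C₂ = 7/3
Particular solution: y = (2/3)e^(2x) + (7/3)e^(-x)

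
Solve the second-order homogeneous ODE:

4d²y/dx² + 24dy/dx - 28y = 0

Characteristic equation: 4r² + 24r - 28 = 0
Divide by 4: r² + 6r - 7 = 0
Roots: r = 1, -7 (distinct real)
General solution: y = C₁e^x + C₂e^(-7x)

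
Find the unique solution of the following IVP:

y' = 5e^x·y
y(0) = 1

General solution: y = Ce^(5e^x)
Applying IC y(0) = 1:
Particular solution: y = e^(5(e^x - 1))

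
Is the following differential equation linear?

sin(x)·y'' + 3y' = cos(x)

Yes. Linear (y and its derivatives appear to the first power only, no products of y terms)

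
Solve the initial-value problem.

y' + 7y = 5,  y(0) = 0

General solution: y = 5/7 + Ce^(-7x)
Applying y(0) = 0: C = 0 - 5/7 = -5/7
Particular solution: y = 5/7 - (5/7)e^(-7x)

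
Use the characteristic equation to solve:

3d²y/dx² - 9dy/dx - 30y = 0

Characteristic equation: 3r² - 9r - 30 = 0
Divide by 3: r² - 3r - 10 = 0
Roots: r = 5, -2 (distinct real)
General solution: y = C₁e^(5x) + C₂e^(-2x)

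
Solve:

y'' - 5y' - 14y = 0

Characteristic equation: r² - 5r - 14 = 0
Roots: r = 7, -2 (distinct real)
General solution: y = C₁e^(7x) + C₂e^(-2x)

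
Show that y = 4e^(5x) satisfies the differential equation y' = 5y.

Verification:
y = 4e^(5x)
y' = 20e^(5x)
5y = 20e^(5x)
y' = 5y ✓

Yes, it is a solution.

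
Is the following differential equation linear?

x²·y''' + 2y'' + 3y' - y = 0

Yes. Linear (y and its derivatives appear to the first power only, no products of y terms)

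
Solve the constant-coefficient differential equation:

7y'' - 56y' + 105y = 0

Characteristic equation: 7r² - 56r + 105 = 0
Divide by 7: r² - 8r + 15 = 0
Roots: r = 3, 5 (distinct real)
General solution: y = C₁e^(3x) + C₂e^(5x)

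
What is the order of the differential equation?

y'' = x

The order is 2 (highest derivative is of order 2).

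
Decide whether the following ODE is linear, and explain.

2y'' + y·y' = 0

Nonlinear (product y·y')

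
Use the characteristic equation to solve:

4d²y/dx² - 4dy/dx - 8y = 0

Characteristic equation: 4r² - 4r - 8 = 0
Divide by 4: r² - r - 2 = 0
Roots: r = 2, -1 (distinct real)
General solution: y = C₁e^(2x) + C₂e^(-x)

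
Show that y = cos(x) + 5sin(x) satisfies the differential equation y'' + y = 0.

Verification:
y'' = -cos(x) - 5sin(x)
y'' + y = 0 ✓

Yes, it is a solution.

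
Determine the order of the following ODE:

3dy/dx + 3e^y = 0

The order is 1 (highest derivative is of order 1).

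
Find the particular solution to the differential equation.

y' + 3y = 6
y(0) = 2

General solution: y = 2 + Ce^(-3x)
Applying y(0) = 2: C = 2 - 2 = 0
Particular solution: y = 2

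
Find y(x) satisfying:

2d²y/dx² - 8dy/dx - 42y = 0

Characteristic equation: 2r² - 8r - 42 = 0
Divide by 2: r² - 4r - 21 = 0
Roots: r = 7, -3 (distinct real)
General solution: y = C₁e^(7x) + C₂e^(-3x)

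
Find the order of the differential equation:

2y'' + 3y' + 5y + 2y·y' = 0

The order is 2 (highest derivative is of order 2).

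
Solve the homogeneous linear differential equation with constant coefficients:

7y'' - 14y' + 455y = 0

Characteristic equation: 7r² - 14r + 455 = 0
Divide by 7: r² - 2r + 65 = 0
Roots: r = 1 ± 8i (complex conjugates)
General solution: y = e^x(C₁cos(8x) + C₂sin(8x))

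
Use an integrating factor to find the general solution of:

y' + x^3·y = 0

Using integrating factor method:

General solution: y = Ce^(-x^4/4)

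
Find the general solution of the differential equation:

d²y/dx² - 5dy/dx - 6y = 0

Characteristic equation: r² - 5r - 6 = 0
Roots: r = 6, -1 (distinct real)
General solution: y = C₁e^(6x) + C₂e^(-x)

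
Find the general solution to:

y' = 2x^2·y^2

Separating variables and integrating:
-1/y = 2x^3/3 + C

General solution: y^-1 = (-2/3)x^3 + C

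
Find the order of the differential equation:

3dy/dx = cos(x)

The order is 1 (highest derivative is of order 1).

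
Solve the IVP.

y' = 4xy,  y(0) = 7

General solution: y = Ce^(2x²)
Applying IC y(0) = 7:
Particular solution: y = 7e^(2x²)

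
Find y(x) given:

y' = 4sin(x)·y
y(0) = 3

General solution: y = Ce^(-4cos(x))
Applying IC y(0) = 3:
Particular solution: y = 3e^(4(1-cos(x)))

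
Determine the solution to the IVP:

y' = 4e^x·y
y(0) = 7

General solution: y = Ce^(4e^x)
Applying IC y(0) = 7:
Particular solution: y = 7e^(4(e^x - 1))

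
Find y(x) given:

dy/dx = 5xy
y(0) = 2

General solution: y = Ce^(5x²/2)
Applying IC y(0) = 2:
Particular solution: y = 2e^(5x²/2)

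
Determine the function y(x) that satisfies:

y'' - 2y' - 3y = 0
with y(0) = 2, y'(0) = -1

General solution: y = C₁e^(3x) + C₂e^(-x)
Applying ICs: C₁ = 1/4, C₂ = 7/4
Particular solution: y = (1/4)e^(3x) + (7/4)e^(-x)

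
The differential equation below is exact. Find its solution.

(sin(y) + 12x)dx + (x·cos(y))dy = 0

Verify exactness: ∂M/∂y = ∂N/∂x ✓
Find F(x,y) such that ∂F/∂x = M, ∂F/∂y = N
Solution: x·sin(y) + 6x² = C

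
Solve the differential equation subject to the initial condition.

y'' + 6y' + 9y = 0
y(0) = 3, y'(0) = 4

General solution: y = (C₁ + C₂x)e^(-3x)
Repeated root r = -3
Applying ICs: C₁ = 3, C₂ = 13
Particular solution: y = (3 + 13x)e^(-3x)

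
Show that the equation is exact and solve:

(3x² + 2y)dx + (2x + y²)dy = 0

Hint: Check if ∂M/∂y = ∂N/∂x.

Verify exactness: ∂M/∂y = ∂N/∂x ✓
Find F(x,y) such that ∂F/∂x = M, ∂F/∂y = N
Solution: x³ + 2xy + y³/3 = C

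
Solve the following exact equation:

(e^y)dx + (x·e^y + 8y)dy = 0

Verify exactness: ∂M/∂y = ∂N/∂x ✓
Find F(x,y) such that ∂F/∂x = M, ∂F/∂y = N
Solution: x·e^y + 4y² = C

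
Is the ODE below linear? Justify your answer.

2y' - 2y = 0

Yes. Linear (y and its derivatives appear to the first power only, no products of y terms)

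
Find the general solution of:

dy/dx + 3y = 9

Using integrating factor method:

General solution: y = 3 + Ce^(-3x)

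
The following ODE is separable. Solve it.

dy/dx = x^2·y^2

Separating variables and integrating:
-1/y = x^3/3 + C

General solution: y^-1 = (-1/3)x^3 + C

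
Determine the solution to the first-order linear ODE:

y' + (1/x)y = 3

Using integrating factor method:

General solution: y = (3/2)x + C/x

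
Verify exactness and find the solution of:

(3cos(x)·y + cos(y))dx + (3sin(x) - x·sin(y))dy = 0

Verify exactness: ∂M/∂y = ∂N/∂x ✓
Find F(x,y) such that ∂F/∂x = M, ∂F/∂y = N
Solution: 3sin(x)·y + x·cos(y) = C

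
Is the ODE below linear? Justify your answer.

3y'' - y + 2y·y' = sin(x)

No. Nonlinear (product y·y')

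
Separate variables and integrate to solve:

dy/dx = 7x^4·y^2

Separating variables and integrating:
-1/y = 7x^5/5 + C

General solution: y^-1 = (-7/5)x^5 + C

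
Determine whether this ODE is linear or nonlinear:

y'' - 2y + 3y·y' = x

Nonlinear (product y·y')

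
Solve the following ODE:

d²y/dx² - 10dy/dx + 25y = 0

Characteristic equation: r² - 10r + 25 = 0
Factored: (r - 5)² = 0
Repeated root: r = 5
General solution: y = (C₁ + C₂x)e^(5x)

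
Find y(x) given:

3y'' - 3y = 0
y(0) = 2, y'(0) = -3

General solution: y = C₁e^x + C₂e^(-x)
Applying ICs: C₁ = -1/2, C₂ = 5/2
Particular solution: y = -(1/2)e^x + (5/2)e^(-x)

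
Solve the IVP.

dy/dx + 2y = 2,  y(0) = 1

General solution: y = 1 + Ce^(-2x)
Applying y(0) = 1: C = 1 - 1 = 0
Particular solution: y = 1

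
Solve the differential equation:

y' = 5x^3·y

Separating variables and integrating:
ln|y| = 5x^4/4 + C

General solution: y = Ce^(5x^4/4)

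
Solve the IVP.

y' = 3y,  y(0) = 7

General solution: y = Ce^(3x)
Applying IC y(0) = 7:
Particular solution: y = 7e^(3x)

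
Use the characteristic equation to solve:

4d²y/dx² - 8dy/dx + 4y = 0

Characteristic equation: 4r² - 8r + 4 = 0
Divide by 4: r² - 2r + 1 = 0
Factored: (r - 1)² = 0
Repeated root: r = 1
General solution: y = (C₁ + C₂x)e^x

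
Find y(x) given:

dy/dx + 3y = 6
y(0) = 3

General solution: y = 2 + Ce^(-3x)
Applying y(0) = 3: C = 3 - 2 = 1
Particular solution: y = 2 + e^(-3x)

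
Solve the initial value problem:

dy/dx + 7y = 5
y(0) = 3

General solution: y = 5/7 + Ce^(-7x)
Applying y(0) = 3: C = 3 - 5/7 = 16/7
Particular solution: y = 5/7 + (16/7)e^(-7x)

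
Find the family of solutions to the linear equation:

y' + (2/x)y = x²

Using integrating factor method:

General solution: y = (1/5)x^3 + Cx^(-2)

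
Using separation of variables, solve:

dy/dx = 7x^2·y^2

Separating variables and integrating:
-1/y = 7x^3/3 + C

General solution: y^-1 = (-7/3)x^3 + C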